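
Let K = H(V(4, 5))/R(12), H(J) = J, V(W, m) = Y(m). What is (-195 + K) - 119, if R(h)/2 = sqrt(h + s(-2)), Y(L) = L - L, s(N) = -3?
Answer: -314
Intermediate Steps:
Y(L) = 0
V(W, m) = 0
R(h) = 2*sqrt(-3 + h) (R(h) = 2*sqrt(h - 3) = 2*sqrt(-3 + h))
K = 0 (K = 0/((2*sqrt(-3 + 12))) = 0/((2*sqrt(9))) = 0/((2*3)) = 0/6 = 0*(1/6) = 0)
(-195 + K) - 119 = (-195 + 0) - 119 = -195 - 119 = -314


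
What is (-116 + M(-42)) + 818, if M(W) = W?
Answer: 660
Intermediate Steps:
(-116 + M(-42)) + 818 = (-116 - 42) + 818 = -158 + 818 = 660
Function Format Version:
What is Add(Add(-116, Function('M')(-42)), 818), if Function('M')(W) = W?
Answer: 660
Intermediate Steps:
Add(Add(-116, Function('M')(-42)), 818) = Add(Add(-116, -42), 818) = Add(-158, 818) = 660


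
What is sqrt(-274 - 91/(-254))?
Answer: I*sqrt(17654270)/254 ≈ 16.542*I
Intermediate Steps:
sqrt(-274 - 91/(-254)) = sqrt(-274 - 91*(-1/254)) = sqrt(-274 + 91/254) = sqrt(-69505/254) = I*sqrt(17654270)/254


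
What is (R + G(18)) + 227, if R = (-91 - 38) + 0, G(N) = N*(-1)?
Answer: 80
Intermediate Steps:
G(N) = -N
R = -129 (R = -129 + 0 = -129)
(R + G(18)) + 227 = (-129 - 1*18) + 227 = (-129 - 18) + 227 = -147 + 227 = 80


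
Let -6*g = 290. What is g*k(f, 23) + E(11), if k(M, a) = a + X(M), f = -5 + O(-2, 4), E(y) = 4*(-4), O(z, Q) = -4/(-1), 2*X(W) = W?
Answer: -2207/2 ≈ -1103.5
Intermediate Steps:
X(W) = W/2
O(z, Q) = 4 (O(z, Q) = -4*(-1) = 4)
g = -145/3 (g = -⅙*290 = -145/3 ≈ -48.333)
E(y) = -16
f = -1 (f = -5 + 4 = -1)
k(M, a) = a + M/2
g*k(f, 23) + E(11) = -145*(23 + (½)*(-1))/3 - 16 = -145*(23 - ½)/3 - 16 = -145/3*45/2 - 16 = -2175/2 - 16 = -2207/2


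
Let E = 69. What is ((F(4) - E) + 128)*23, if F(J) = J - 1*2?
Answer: 1403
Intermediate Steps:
F(J) = -2 + J (F(J) = J - 2 = -2 + J)
((F(4) - E) + 128)*23 = (((-2 + 4) - 1*69) + 128)*23 = ((2 - 69) + 128)*23 = (-67 + 128)*23 = 61*23 = 1403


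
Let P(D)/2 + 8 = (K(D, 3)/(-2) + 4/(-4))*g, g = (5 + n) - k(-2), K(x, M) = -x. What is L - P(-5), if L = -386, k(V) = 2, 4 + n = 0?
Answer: -377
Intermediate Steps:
n = -4 (n = -4 + 0 = -4)
g = -1 (g = (5 - 4) - 1*2 = 1 - 2 = -1)
P(D) = -14 - D (P(D) = -16 + 2*((-D/(-2) + 4/(-4))*(-1)) = -16 + 2*((-D*(-½) + 4*(-¼))*(-1)) = -16 + 2*((D/2 - 1)*(-1)) = -16 + 2*((-1 + D/2)*(-1)) = -16 + 2*(1 - D/2) = -16 + (2 - D) = -14 - D)
L - P(-5) = -386 - (-14 - 1*(-5)) = -386 - (-14 + 5) = -386 - 1*(-9) = -386 + 9 = -377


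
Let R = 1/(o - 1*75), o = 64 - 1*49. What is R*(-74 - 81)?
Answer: 31/12 ≈ 2.5833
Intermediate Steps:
o = 15 (o = 64 - 49 = 15)
R = -1/60 (R = 1/(15 - 1*75) = 1/(15 - 75) = 1/(-60) = -1/60 ≈ -0.016667)
R*(-74 - 81) = -(-74 - 81)/60 = -1/60*(-155) = 31/12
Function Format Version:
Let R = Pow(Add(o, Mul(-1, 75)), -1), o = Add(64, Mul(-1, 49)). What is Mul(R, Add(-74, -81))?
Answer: Rational(31, 12) ≈ 2.5833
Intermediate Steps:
o = 15 (o = Add(64, -49) = 15)
R = Rational(-1, 60) (R = Pow(Add(15, Mul(-1, 75)), -1) = Pow(Add(15, -75), -1) = Pow(-60, -1) = Rational(-1, 60) ≈ -0.016667)
Mul(R, Add(-74, -81)) = Mul(Rational(-1, 60), Add(-74, -81)) = Mul(Rational(-1, 60), -155) = Rational(31, 12)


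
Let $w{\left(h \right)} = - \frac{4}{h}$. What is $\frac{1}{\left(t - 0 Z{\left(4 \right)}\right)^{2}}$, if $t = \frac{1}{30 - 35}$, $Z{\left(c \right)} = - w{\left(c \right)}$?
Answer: $25$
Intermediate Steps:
$Z{\left(c \right)} = \frac{4}{c}$ ($Z{\left(c \right)} = - \frac{-4}{c} = \frac{4}{c}$)
$t = - \frac{1}{5}$ ($t = \frac{1}{-5} = - \frac{1}{5} \approx -0.2$)
$\frac{1}{\left(t - 0 Z{\left(4 \right)}\right)^{2}} = \frac{1}{\left(- \frac{1}{5} - 0 \cdot \frac{4}{4}\right)^{2}} = \frac{1}{\left(- \frac{1}{5} - 0 \cdot 4 \cdot \frac{1}{4}\right)^{2}} = \frac{1}{\left(- \frac{1}{5} - 0 \cdot 1\right)^{2}} = \frac{1}{\left(- \frac{1}{5} - 0\right)^{2}} = \frac{1}{\left(- \frac{1}{5} + 0\right)^{2}} = \frac{1}{\left(- \frac{1}{5}\right)^{2}} = \frac{1}{\frac{1}{25}} = 25$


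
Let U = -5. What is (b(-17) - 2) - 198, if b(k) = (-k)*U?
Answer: -285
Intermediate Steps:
b(k) = 5*k (b(k) = -k*(-5) = 5*k)
(b(-17) - 2) - 198 = (5*(-17) - 2) - 198 = (-85 - 2) - 198 = -87 - 198 = -285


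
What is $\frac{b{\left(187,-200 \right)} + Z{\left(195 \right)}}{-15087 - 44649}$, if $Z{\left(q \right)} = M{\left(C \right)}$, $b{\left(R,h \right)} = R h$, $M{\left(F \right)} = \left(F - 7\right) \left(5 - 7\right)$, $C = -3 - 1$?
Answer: $\frac{18689}{29868} \approx 0.62572$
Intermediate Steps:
$C = -4$
$M{\left(F \right)} = 14 - 2 F$ ($M{\left(F \right)} = \left(-7 + F\right) \left(-2\right) = 14 - 2 F$)
$Z{\left(q \right)} = 22$ ($Z{\left(q \right)} = 14 - -8 = 14 + 8 = 22$)
$\frac{b{\left(187,-200 \right)} + Z{\left(195 \right)}}{-15087 - 44649} = \frac{187 \left(-200\right) + 22}{-15087 - 44649} = \frac{-37400 + 22}{-59736} = \left(-37378\right) \left(- \frac{1}{59736}\right) = \frac{18689}{29868}$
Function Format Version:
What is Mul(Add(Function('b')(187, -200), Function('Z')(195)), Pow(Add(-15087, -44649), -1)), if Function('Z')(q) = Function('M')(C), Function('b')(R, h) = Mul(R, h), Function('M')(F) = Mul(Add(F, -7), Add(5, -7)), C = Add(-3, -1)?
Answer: Rational(18689, 29868) ≈ 0.62572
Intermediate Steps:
C = -4
Function('M')(F) = Add(14, Mul(-2, F)) (Function('M')(F) = Mul(Add(-7, F), -2) = Add(14, Mul(-2, F)))
Function('Z')(q) = 22 (Function('Z')(q) = Add(14, Mul(-2, -4)) = Add(14, 8) = 22)
Mul(Add(Function('b')(187, -200), Function('Z')(195)), Pow(Add(-15087, -44649), -1)) = Mul(Add(Mul(187, -200), 22), Pow(Add(-15087, -44649), -1)) = Mul(Add(-37400, 22), Pow(-59736, -1)) = Mul(-37378, Rational(-1, 59736)) = Rational(18689, 29868)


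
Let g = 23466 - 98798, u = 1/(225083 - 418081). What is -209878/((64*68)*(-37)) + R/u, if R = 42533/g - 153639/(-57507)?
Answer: -319450901484910049/785557274752 ≈ -4.0666e+5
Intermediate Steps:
u = -1/192998 (u = 1/(-192998) = -1/192998 ≈ -5.1814e-6)
g = -75332
R = 3042662639/1444039108 (R = 42533/(-75332) - 153639/(-57507) = 42533*(-1/75332) - 153639*(-1/57507) = -42533/75332 + 51213/19169 = 3042662639/1444039108 ≈ 2.1070)
-209878/((64*68)*(-37)) + R/u = -209878/((64*68)*(-37)) + 3042662639/(1444039108*(-1/192998)) = -209878/(4352*(-37)) + (3042662639/1444039108)*(-192998) = -209878/(-161024) - 293613902000861/722019554 = -209878*(-1/161024) - 293613902000861/722019554 = 104939/80512 - 293613902000861/722019554 = -319450901484910049/785557274752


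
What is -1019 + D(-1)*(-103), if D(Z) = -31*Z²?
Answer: 2174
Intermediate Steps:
-1019 + D(-1)*(-103) = -1019 - 31*(-1)²*(-103) = -1019 - 31*1*(-103) = -1019 - 31*(-103) = -1019 + 3193 = 2174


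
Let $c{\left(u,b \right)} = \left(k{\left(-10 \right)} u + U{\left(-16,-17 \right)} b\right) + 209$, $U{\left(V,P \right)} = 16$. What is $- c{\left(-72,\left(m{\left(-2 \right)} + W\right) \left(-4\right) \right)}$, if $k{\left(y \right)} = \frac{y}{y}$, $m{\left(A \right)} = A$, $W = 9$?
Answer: $311$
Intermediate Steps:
$k{\left(y \right)} = 1$
$c{\left(u,b \right)} = 209 + u + 16 b$ ($c{\left(u,b \right)} = \left(1 u + 16 b\right) + 209 = \left(u + 16 b\right) + 209 = 209 + u + 16 b$)
$- c{\left(-72,\left(m{\left(-2 \right)} + W\right) \left(-4\right) \right)} = - (209 - 72 + 16 \left(-2 + 9\right) \left(-4\right)) = - (209 - 72 + 16 \cdot 7 \left(-4\right)) = - (209 - 72 + 16 \left(-28\right)) = - (209 - 72 - 448) = \left(-1\right) \left(-311\right) = 311$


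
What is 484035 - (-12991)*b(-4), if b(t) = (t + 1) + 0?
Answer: 445062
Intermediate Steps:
b(t) = 1 + t (b(t) = (1 + t) + 0 = 1 + t)
484035 - (-12991)*b(-4) = 484035 - (-12991)*(1 - 4) = 484035 - (-12991)*(-3) = 484035 - 1*38973 = 484035 - 38973 = 445062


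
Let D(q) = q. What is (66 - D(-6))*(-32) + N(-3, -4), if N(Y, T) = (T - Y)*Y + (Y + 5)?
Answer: -2299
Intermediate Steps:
N(Y, T) = 5 + Y + Y*(T - Y) (N(Y, T) = Y*(T - Y) + (5 + Y) = 5 + Y + Y*(T - Y))
(66 - D(-6))*(-32) + N(-3, -4) = (66 - 1*(-6))*(-32) + (5 - 3 - 1*(-3)² - 4*(-3)) = (66 + 6)*(-32) + (5 - 3 - 1*9 + 12) = 72*(-32) + (5 - 3 - 9 + 12) = -2304 + 5 = -2299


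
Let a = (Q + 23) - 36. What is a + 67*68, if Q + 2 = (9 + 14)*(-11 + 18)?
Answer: 4702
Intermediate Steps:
Q = 159 (Q = -2 + (9 + 14)*(-11 + 18) = -2 + 23*7 = -2 + 161 = 159)
a = 146 (a = (159 + 23) - 36 = 182 - 36 = 146)
a + 67*68 = 146 + 67*68 = 146 + 4556 = 4702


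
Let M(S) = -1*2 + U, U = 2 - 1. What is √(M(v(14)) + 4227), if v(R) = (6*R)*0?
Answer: √4226 ≈ 65.008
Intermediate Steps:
U = 1
v(R) = 0
M(S) = -1 (M(S) = -1*2 + 1 = -2 + 1 = -1)
√(M(v(14)) + 4227) = √(-1 + 4227) = √4226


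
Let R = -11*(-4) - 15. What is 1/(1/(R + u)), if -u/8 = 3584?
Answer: -28643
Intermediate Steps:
R = 29 (R = 44 - 15 = 29)
u = -28672 (u = -8*3584 = -28672)
1/(1/(R + u)) = 1/(1/(29 - 28672)) = 1/(1/(-28643)) = 1/(-1/28643) = -28643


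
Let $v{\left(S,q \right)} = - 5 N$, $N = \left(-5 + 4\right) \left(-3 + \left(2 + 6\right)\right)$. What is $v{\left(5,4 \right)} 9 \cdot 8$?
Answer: $1800$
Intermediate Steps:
$N = -5$ ($N = - (-3 + 8) = \left(-1\right) 5 = -5$)
$v{\left(S,q \right)} = 25$ ($v{\left(S,q \right)} = \left(-5\right) \left(-5\right) = 25$)
$v{\left(5,4 \right)} 9 \cdot 8 = 25 \cdot 9 \cdot 8 = 225 \cdot 8 = 1800$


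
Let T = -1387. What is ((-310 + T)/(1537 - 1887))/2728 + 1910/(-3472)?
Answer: -523553/954800 ≈ -0.54834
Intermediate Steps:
((-310 + T)/(1537 - 1887))/2728 + 1910/(-3472) = ((-310 - 1387)/(1537 - 1887))/2728 + 1910/(-3472) = -1697/(-350)*(1/2728) + 1910*(-1/3472) = -1697*(-1/350)*(1/2728) - 955/1736 = (1697/350)*(1/2728) - 955/1736 = 1697/954800 - 955/1736 = -523553/954800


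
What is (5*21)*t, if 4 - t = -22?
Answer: 2730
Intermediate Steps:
t = 26 (t = 4 - 1*(-22) = 4 + 22 = 26)
(5*21)*t = (5*21)*26 = 105*26 = 2730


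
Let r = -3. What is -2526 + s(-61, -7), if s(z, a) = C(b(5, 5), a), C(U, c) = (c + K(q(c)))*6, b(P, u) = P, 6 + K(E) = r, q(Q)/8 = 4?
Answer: -2622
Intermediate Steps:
q(Q) = 32 (q(Q) = 8*4 = 32)
K(E) = -9 (K(E) = -6 - 3 = -9)
C(U, c) = -54 + 6*c (C(U, c) = (c - 9)*6 = (-9 + c)*6 = -54 + 6*c)
s(z, a) = -54 + 6*a
-2526 + s(-61, -7) = -2526 + (-54 + 6*(-7)) = -2526 + (-54 - 42) = -2526 - 96 = -2622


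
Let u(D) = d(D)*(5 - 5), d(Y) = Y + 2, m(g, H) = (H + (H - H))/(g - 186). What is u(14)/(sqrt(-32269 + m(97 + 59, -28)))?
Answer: 0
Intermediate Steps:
m(g, H) = H/(-186 + g) (m(g, H) = (H + 0)/(-186 + g) = H/(-186 + g))
d(Y) = 2 + Y
u(D) = 0 (u(D) = (2 + D)*(5 - 5) = (2 + D)*0 = 0)
u(14)/(sqrt(-32269 + m(97 + 59, -28))) = 0/(sqrt(-32269 - 28/(-186 + (97 + 59)))) = 0/(sqrt(-32269 - 28/(-186 + 156))) = 0/(sqrt(-32269 - 28/(-30))) = 0/(sqrt(-32269 - 28*(-1/30))) = 0/(sqrt(-32269 + 14/15)) = 0/(sqrt(-484021/15)) = 0/((I*sqrt(7260315)/15)) = 0*(-I*sqrt(7260315)/484021) = 0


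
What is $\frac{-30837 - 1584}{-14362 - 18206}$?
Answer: $\frac{10807}{10856} \approx 0.99549$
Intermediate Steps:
$\frac{-30837 - 1584}{-14362 - 18206} = - \frac{32421}{-32568} = \left(-32421\right) \left(- \frac{1}{32568}\right) = \frac{10807}{10856}$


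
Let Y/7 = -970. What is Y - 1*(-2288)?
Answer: -4502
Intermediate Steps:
Y = -6790 (Y = 7*(-970) = -6790)
Y - 1*(-2288) = -6790 - 1*(-2288) = -6790 + 2288 = -4502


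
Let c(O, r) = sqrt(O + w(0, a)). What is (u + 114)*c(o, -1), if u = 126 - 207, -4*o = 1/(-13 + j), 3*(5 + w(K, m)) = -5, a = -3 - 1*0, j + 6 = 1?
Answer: 11*I*sqrt(958)/4 ≈ 85.117*I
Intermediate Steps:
j = -5 (j = -6 + 1 = -5)
a = -3 (a = -3 + 0 = -3)
w(K, m) = -20/3 (w(K, m) = -5 + (1/3)*(-5) = -5 - 5/3 = -20/3)
o = 1/72 (o = -1/(4*(-13 - 5)) = -1/4/(-18) = -1/4*(-1/18) = 1/72 ≈ 0.013889)
c(O, r) = sqrt(-20/3 + O) (c(O, r) = sqrt(O - 20/3) = sqrt(-20/3 + O))
u = -81
(u + 114)*c(o, -1) = (-81 + 114)*(sqrt(-60 + 9*(1/72))/3) = 33*(sqrt(-60 + 1/8)/3) = 33*(sqrt(-479/8)/3) = 33*((I*sqrt(958)/4)/3) = 33*(I*sqrt(958)/12) = 11*I*sqrt(958)/4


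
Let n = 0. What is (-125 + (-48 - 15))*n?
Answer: 0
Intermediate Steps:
(-125 + (-48 - 15))*n = (-125 + (-48 - 15))*0 = (-125 - 63)*0 = -188*0 = 0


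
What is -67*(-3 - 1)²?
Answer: -1072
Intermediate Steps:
-67*(-3 - 1)² = -67*(-4)² = -67*16 = -1072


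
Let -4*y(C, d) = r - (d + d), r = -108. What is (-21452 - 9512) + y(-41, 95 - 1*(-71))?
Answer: -30854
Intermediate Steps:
y(C, d) = 27 + d/2 (y(C, d) = -(-108 - (d + d))/4 = -(-108 - 2*d)/4 = 27 + d/2)
(-21452 - 9512) + y(-41, 95 - 1*(-71)) = (-21452 - 9512) + (27 + (95 - 1*(-71))/2) = -30964 + (27 + (95 + 71)/2) = -30964 + (27 + (1/2)*166) = -30964 + (27 + 83) = -30964 + 110 = -30854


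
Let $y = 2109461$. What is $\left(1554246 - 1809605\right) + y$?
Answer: $1854102$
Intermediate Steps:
$\left(1554246 - 1809605\right) + y = \left(1554246 - 1809605\right) + 2109461 = -255359 + 2109461 = 1854102$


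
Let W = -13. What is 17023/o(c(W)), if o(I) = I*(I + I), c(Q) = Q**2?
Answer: 17023/57122 ≈ 0.29801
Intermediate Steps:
o(I) = 2*I**2 (o(I) = I*(2*I) = 2*I**2)
17023/o(c(W)) = 17023/((2*((-13)**2)**2)) = 17023/((2*169**2)) = 17023/((2*28561)) = 17023/57122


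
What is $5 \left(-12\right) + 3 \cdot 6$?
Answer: $-42$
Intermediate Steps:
$5 \left(-12\right) + 3 \cdot 6 = -60 + 18 = -42$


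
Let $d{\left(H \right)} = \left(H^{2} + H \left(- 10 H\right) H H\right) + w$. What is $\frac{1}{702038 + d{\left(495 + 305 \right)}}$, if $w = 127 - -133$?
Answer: $- \frac{1}{4095998657702} \approx -2.4414 \cdot 10^{-13}$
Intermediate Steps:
$w = 260$ ($w = 127 + 133 = 260$)
$d{\left(H \right)} = 260 + H^{2} - 10 H^{4}$ ($d{\left(H \right)} = \left(H^{2} + H \left(- 10 H\right) H H\right) + 260 = \left(H^{2} + - 10 H^{2} H H\right) + 260 = \left(H^{2} + - 10 H^{3} H\right) + 260 = \left(H^{2} - 10 H^{4}\right) + 260 = 260 + H^{2} - 10 H^{4}$)
$\frac{1}{702038 + d{\left(495 + 305 \right)}} = \frac{1}{702038 + \left(260 + \left(495 + 305\right)^{2} - 10 \left(495 + 305\right)^{4}\right)} = \frac{1}{702038 + \left(260 + 800^{2} - 10 \cdot 800^{4}\right)} = \frac{1}{702038 + \left(260 + 640000 - 4096000000000\right)} = \frac{1}{702038 - 4095999359740} = \frac{1}{-4095998657702} = - \frac{1}{4095998657702}$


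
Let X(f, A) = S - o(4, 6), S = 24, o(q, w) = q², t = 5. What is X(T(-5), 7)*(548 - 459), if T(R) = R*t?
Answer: 712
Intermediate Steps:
T(R) = 5*R (T(R) = R*5 = 5*R)
X(f, A) = 8 (X(f, A) = 24 - 1*4² = 24 - 1*16 = 24 - 16 = 8)
X(T(-5), 7)*(548 - 459) = 8*(548 - 459) = 8*89 = 712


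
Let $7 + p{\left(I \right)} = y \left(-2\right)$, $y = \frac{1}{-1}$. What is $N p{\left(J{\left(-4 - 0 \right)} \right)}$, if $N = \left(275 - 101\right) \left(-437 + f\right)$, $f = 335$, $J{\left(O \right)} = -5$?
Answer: $88740$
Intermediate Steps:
$y = -1$
$p{\left(I \right)} = -5$ ($p{\left(I \right)} = -7 - -2 = -7 + 2 = -5$)
$N = -17748$ ($N = \left(275 - 101\right) \left(-437 + 335\right) = 174 \left(-102\right) = -17748$)
$N p{\left(J{\left(-4 - 0 \right)} \right)} = \left(-17748\right) \left(-5\right) = 88740$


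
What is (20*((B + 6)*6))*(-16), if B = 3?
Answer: -17280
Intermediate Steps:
(20*((B + 6)*6))*(-16) = (20*((3 + 6)*6))*(-16) = (20*(9*6))*(-16) = (20*54)*(-16) = 1080*(-16) = -17280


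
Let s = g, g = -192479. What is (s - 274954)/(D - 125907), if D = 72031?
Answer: 467433/53876 ≈ 8.6761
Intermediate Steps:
s = -192479
(s - 274954)/(D - 125907) = (-192479 - 274954)/(72031 - 125907) = -467433/(-53876) = -467433*(-1/53876) = 467433/53876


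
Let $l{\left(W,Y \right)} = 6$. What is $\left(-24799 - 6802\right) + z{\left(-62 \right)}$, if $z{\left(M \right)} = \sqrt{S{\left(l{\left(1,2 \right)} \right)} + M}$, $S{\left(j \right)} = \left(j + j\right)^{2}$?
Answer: $-31601 + \sqrt{82} \approx -31592.0$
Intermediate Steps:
$S{\left(j \right)} = 4 j^{2}$ ($S{\left(j \right)} = \left(2 j\right)^{2} = 4 j^{2}$)
$z{\left(M \right)} = \sqrt{144 + M}$ ($z{\left(M \right)} = \sqrt{4 \cdot 6^{2} + M} = \sqrt{4 \cdot 36 + M} = \sqrt{144 + M}$)
$\left(-24799 - 6802\right) + z{\left(-62 \right)} = \left(-24799 - 6802\right) + \sqrt{144 - 62} = \left(-24799 - 6802\right) + \sqrt{82} = -31601 + \sqrt{82}$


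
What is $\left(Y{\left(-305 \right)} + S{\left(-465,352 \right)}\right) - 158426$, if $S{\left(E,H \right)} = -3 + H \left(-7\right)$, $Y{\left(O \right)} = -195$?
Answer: $-161088$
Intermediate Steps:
$S{\left(E,H \right)} = -3 - 7 H$
$\left(Y{\left(-305 \right)} + S{\left(-465,352 \right)}\right) - 158426 = \left(-195 - 2467\right) - 158426 = -2662 - 158426 = -161088$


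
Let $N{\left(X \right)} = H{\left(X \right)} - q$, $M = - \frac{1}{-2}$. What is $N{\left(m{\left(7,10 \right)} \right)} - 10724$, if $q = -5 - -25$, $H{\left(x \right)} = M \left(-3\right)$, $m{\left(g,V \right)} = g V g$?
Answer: $- \frac{21491}{2} \approx -10746.0$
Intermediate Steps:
$m{\left(g,V \right)} = V g^{2}$ ($m{\left(g,V \right)} = V g g = V g^{2}$)
$M = \frac{1}{2}$ ($M = \left(-1\right) \left(- \frac{1}{2}\right) = \frac{1}{2} \approx 0.5$)
$H{\left(x \right)} = - \frac{3}{2}$ ($H{\left(x \right)} = \frac{1}{2} \left(-3\right) = - \frac{3}{2}$)
$q = 20$ ($q = -5 + 25 = 20$)
$N{\left(X \right)} = - \frac{43}{2}$ ($N{\left(X \right)} = - \frac{3}{2} - 20 = - \frac{43}{2}$)
$N{\left(m{\left(7,10 \right)} \right)} - 10724 = - \frac{43}{2} - 10724 = - \frac{21491}{2}$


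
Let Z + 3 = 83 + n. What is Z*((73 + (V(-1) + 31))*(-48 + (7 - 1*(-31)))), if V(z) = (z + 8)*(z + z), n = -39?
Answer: -36900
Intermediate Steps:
V(z) = 2*z*(8 + z) (V(z) = (8 + z)*(2*z) = 2*z*(8 + z))
Z = 41 (Z = -3 + (83 - 39) = -3 + 44 = 41)
Z*((73 + (V(-1) + 31))*(-48 + (7 - 1*(-31)))) = 41*((73 + (2*(-1)*(8 - 1) + 31))*(-48 + (7 - 1*(-31)))) = 41*((73 + (2*(-1)*7 + 31))*(-48 + (7 + 31))) = 41*((73 + (-14 + 31))*(-48 + 38)) = 41*((73 + 17)*(-10)) = 41*(90*(-10)) = 41*(-900) = -36900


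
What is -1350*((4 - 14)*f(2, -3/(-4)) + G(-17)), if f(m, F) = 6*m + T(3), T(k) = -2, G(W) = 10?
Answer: 121500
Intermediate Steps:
f(m, F) = -2 + 6*m (f(m, F) = 6*m - 2 = -2 + 6*m)
-1350*((4 - 14)*f(2, -3/(-4)) + G(-17)) = -1350*((4 - 14)*(-2 + 6*2) + 10) = -1350*(-10*(-2 + 12) + 10) = -1350*(-10*10 + 10) = -1350*(-100 + 10) = -1350*(-90) = 121500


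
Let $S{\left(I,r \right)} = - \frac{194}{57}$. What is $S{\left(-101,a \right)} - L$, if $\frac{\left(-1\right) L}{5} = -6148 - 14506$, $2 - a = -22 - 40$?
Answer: $- \frac{5886584}{57} \approx -1.0327 \cdot 10^{5}$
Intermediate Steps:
$a = 64$ ($a = 2 - \left(-22 - 40\right) = 2 - -62 = 2 + 62 = 64$)
$S{\left(I,r \right)} = - \frac{194}{57}$ ($S{\left(I,r \right)} = \left(-194\right) \frac{1}{57} = - \frac{194}{57}$)
$L = 103270$ ($L = - 5 \left(-6148 - 14506\right) = \left(-5\right) \left(-20654\right) = 103270$)
$S{\left(-101,a \right)} - L = - \frac{194}{57} - 103270 = - \frac{5886584}{57}$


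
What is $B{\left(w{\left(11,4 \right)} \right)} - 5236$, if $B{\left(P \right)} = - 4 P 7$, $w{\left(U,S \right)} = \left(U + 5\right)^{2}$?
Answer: $-12404$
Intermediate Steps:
$w{\left(U,S \right)} = \left(5 + U\right)^{2}$
$B{\left(P \right)} = - 28 P$
$B{\left(w{\left(11,4 \right)} \right)} - 5236 = - 28 \left(5 + 11\right)^{2} - 5236 = - 28 \cdot 16^{2} - 5236 = \left(-28\right) 256 - 5236 = -7168 - 5236 = -12404$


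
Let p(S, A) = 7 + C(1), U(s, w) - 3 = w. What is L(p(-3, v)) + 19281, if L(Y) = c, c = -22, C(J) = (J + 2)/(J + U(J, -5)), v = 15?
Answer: 19259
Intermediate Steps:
U(s, w) = 3 + w
C(J) = (2 + J)/(-2 + J) (C(J) = (J + 2)/(J + (3 - 5)) = (2 + J)/(J - 2) = (2 + J)/(-2 + J))
p(S, A) = 4 (p(S, A) = 7 + (2 + 1)/(-2 + 1) = 7 + 3/(-1) = 7 - 1*3 = 7 - 3 = 4)
L(Y) = -22
L(p(-3, v)) + 19281 = -22 + 19281 = 19259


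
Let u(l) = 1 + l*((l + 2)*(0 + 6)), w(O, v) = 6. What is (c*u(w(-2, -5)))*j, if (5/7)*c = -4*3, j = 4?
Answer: -97104/5 ≈ -19421.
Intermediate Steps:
c = -84/5 (c = 7*(-4*3)/5 = (7/5)*(-12) = -84/5 ≈ -16.800)
u(l) = 1 + l*(12 + 6*l) (u(l) = 1 + l*((2 + l)*6) = 1 + l*(12 + 6*l))
(c*u(w(-2, -5)))*j = -84*(1 + 6*6**2 + 12*6)/5*4 = -84*(1 + 6*36 + 72)/5*4 = -84*(1 + 216 + 72)/5*4 = -84/5*289*4 = -24276/5*4 = -97104/5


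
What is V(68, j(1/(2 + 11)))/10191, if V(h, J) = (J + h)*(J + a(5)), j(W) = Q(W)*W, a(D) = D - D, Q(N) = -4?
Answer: -3520/1722279 ≈ -0.0020438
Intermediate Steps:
a(D) = 0
j(W) = -4*W
V(h, J) = J*(J + h) (V(h, J) = (J + h)*(J + 0) = (J + h)*J = J*(J + h))
V(68, j(1/(2 + 11)))/10191 = ((-4/(2 + 11))*(-4/(2 + 11) + 68))/10191 = ((-4/13)*(-4/13 + 68))*(1/10191) = ((-4*1/13)*(-4*1/13 + 68))*(1/10191) = -4*(-4/13 + 68)/13*(1/10191) = -4/13*880/13*(1/10191) = -3520/169*1/10191 = -3520/1722279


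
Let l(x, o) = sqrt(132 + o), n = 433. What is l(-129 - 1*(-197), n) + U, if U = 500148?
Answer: 500148 + sqrt(565) ≈ 5.0017e+5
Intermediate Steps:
l(-129 - 1*(-197), n) + U = sqrt(132 + 433) + 500148 = sqrt(565) + 500148 = 500148 + sqrt(565)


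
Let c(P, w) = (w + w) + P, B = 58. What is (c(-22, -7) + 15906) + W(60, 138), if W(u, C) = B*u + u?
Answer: 19410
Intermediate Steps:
W(u, C) = 59*u (W(u, C) = 58*u + u = 59*u)
c(P, w) = P + 2*w (c(P, w) = 2*w + P = P + 2*w)
(c(-22, -7) + 15906) + W(60, 138) = ((-22 + 2*(-7)) + 15906) + 59*60 = ((-22 - 14) + 15906) + 3540 = (-36 + 15906) + 3540 = 15870 + 3540 = 19410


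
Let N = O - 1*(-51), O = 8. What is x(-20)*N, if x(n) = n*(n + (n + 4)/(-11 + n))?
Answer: 712720/31 ≈ 22991.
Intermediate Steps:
N = 59 (N = 8 - 1*(-51) = 8 + 51 = 59)
x(n) = n*(n + (4 + n)/(-11 + n))
x(-20)*N = -20*(4 + (-20)² - 10*(-20))/(-11 - 20)*59 = -20*(4 + 400 + 200)/(-31)*59 = -20*(-1/31)*604*59 = (12080/31)*59 = 712720/31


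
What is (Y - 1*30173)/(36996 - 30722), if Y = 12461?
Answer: -8856/3137 ≈ -2.8231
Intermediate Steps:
(Y - 1*30173)/(36996 - 30722) = (12461 - 1*30173)/(36996 - 30722) = (12461 - 30173)/6274 = -17712*1/6274 = -8856/3137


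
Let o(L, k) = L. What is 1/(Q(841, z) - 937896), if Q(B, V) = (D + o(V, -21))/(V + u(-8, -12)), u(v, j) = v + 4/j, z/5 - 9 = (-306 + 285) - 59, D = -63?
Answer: -545/511152693 ≈ -1.0662e-6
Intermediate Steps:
z = -355 (z = 45 + 5*((-306 + 285) - 59) = 45 + 5*(-21 - 59) = 45 + 5*(-80) = 45 - 400 = -355)
Q(B, V) = (-63 + V)/(-25/3 + V) (Q(B, V) = (-63 + V)/(V + (-8 + 4/(-12))) = (-63 + V)/(V + (-8 + 4*(-1/12))) = (-63 + V)/(V + (-8 - ⅓)) = (-63 + V)/(V - 25/3) = (-63 + V)/(-25/3 + V))
1/(Q(841, z) - 937896) = 1/(3*(63 - 1*(-355))/(25 - 3*(-355)) - 937896) = 1/(3*(63 + 355)/(25 + 1065) - 937896) = 1/(3*418/1090 - 937896) = 1/(3*(1/1090)*418 - 937896) = 1/(627/545 - 937896) = 1/(-511152693/545) = -545/511152693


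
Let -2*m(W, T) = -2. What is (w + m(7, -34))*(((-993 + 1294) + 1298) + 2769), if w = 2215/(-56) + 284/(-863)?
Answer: -146571438/863 ≈ -1.6984e+5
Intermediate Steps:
m(W, T) = 1 (m(W, T) = -½*(-2) = 1)
w = -1927449/48328 (w = 2215*(-1/56) + 284*(-1/863) = -2215/56 - 284/863 = -1927449/48328 ≈ -39.883)
(w + m(7, -34))*(((-993 + 1294) + 1298) + 2769) = (-1927449/48328 + 1)*(((-993 + 1294) + 1298) + 2769) = -1879121*((301 + 1298) + 2769)/48328 = -1879121*(1599 + 2769)/48328 = -1879121/48328*4368 = -146571438/863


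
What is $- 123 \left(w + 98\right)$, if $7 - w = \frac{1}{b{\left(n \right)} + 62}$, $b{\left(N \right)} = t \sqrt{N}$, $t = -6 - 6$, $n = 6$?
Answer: $- \frac{19239537}{1490} + \frac{369 \sqrt{6}}{745} \approx -12911.0$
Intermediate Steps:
$t = -12$ ($t = -6 - 6 = -12$)
$b{\left(N \right)} = - 12 \sqrt{N}$
$w = 7 - \frac{1}{62 - 12 \sqrt{6}}$ ($w = 7 - \frac{1}{- 12 \sqrt{6} + 62} = 7 - \frac{1}{62 - 12 \sqrt{6}} \approx 6.9693$)
$- 123 \left(w + 98\right) = - 123 \left(\left(\frac{10399}{1490} - \frac{3 \sqrt{6}}{745}\right) + 98\right) = - 123 \left(\frac{156419}{1490} - \frac{3 \sqrt{6}}{745}\right) = - \frac{19239537}{1490} + \frac{369 \sqrt{6}}{745}$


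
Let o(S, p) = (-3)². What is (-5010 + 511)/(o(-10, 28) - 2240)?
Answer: 4499/2231 ≈ 2.0166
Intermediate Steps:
o(S, p) = 9
(-5010 + 511)/(o(-10, 28) - 2240) = (-5010 + 511)/(9 - 2240) = -4499/(-2231) = -4499*(-1/2231) = 4499/2231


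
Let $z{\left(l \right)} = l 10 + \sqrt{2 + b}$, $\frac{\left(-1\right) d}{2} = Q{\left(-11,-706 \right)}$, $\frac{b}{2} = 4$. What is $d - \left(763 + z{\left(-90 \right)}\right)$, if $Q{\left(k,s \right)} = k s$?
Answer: $-15395 - \sqrt{10} \approx -15398.0$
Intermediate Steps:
$b = 8$ ($b = 2 \cdot 4 = 8$)
$d = -15532$ ($d = - 2 \left(\left(-11\right) \left(-706\right)\right) = \left(-2\right) 7766 = -15532$)
$z{\left(l \right)} = \sqrt{10} + 10 l$ ($z{\left(l \right)} = l 10 + \sqrt{2 + 8} = 10 l + \sqrt{10} = \sqrt{10} + 10 l$)
$d - \left(763 + z{\left(-90 \right)}\right) = -15532 - \left(763 + \left(\sqrt{10} + 10 \left(-90\right)\right)\right) = -15532 - \left(763 - \left(900 - \sqrt{10}\right)\right) = -15532 - \left(-137 + \sqrt{10}\right) = -15532 + \left(137 - \sqrt{10}\right) = -15395 - \sqrt{10}$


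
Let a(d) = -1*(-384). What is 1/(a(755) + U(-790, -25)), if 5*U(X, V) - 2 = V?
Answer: 5/1897 ≈ 0.0026357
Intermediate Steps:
a(d) = 384
U(X, V) = ⅖ + V/5
1/(a(755) + U(-790, -25)) = 1/(384 + (⅖ + (⅕)*(-25))) = 1/(384 + (⅖ - 5)) = 1/(384 - 23/5) = 1/(1897/5) = 5/1897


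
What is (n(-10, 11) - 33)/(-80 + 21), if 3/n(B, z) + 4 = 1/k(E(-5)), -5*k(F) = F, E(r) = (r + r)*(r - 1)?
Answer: 1653/2891 ≈ 0.57177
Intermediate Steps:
E(r) = 2*r*(-1 + r) (E(r) = (2*r)*(-1 + r) = 2*r*(-1 + r))
k(F) = -F/5
n(B, z) = -36/49 (n(B, z) = 3/(-4 + 1/(-2*(-5)*(-1 - 5)/5)) = 3/(-4 + 1/(-2*(-5)*(-6)/5)) = 3/(-4 + 1/(-1/5*60)) = 3/(-4 + 1/(-12)) = 3/(-4 - 1/12) = 3/(-49/12) = 3*(-12/49) = -36/49)
(n(-10, 11) - 33)/(-80 + 21) = (-36/49 - 33)/(-80 + 21) = -1653/49/(-59) = -1653/49*(-1/59) = 1653/2891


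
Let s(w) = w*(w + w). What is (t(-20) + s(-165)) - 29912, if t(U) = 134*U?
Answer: 21858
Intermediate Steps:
s(w) = 2*w² (s(w) = w*(2*w) = 2*w²)
(t(-20) + s(-165)) - 29912 = (134*(-20) + 2*(-165)²) - 29912 = (-2680 + 2*27225) - 29912 = (-2680 + 54450) - 29912 = 51770 - 29912 = 21858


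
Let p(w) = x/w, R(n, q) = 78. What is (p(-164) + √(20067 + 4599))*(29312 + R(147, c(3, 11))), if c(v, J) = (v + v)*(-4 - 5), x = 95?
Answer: -1396025/82 + 29390*√24666 ≈ 4.5988e+6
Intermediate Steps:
c(v, J) = -18*v (c(v, J) = (2*v)*(-9) = -18*v)
p(w) = 95/w
(p(-164) + √(20067 + 4599))*(29312 + R(147, c(3, 11))) = (95/(-164) + √(20067 + 4599))*(29312 + 78) = (95*(-1/164) + √24666)*29390 = (-95/164 + √24666)*29390 = -1396025/82 + 29390*√24666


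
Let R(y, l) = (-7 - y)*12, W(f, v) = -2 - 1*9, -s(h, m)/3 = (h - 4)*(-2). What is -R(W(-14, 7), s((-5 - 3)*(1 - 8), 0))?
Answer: -48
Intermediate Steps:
s(h, m) = -24 + 6*h (s(h, m) = -3*(h - 4)*(-2) = -3*(-4 + h)*(-2) = -3*(8 - 2*h) = -24 + 6*h)
W(f, v) = -11 (W(f, v) = -2 - 9 = -11)
R(y, l) = -84 - 12*y
-R(W(-14, 7), s((-5 - 3)*(1 - 8), 0)) = -(-84 - 12*(-11)) = -(-84 + 132) = -1*48 = -48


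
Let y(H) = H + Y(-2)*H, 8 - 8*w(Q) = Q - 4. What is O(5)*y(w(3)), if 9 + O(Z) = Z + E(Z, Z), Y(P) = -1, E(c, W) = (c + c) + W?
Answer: 0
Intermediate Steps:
E(c, W) = W + 2*c (E(c, W) = 2*c + W = W + 2*c)
w(Q) = 3/2 - Q/8 (w(Q) = 1 - (Q - 4)/8 = 1 - (-4 + Q)/8 = 1 + (1/2 - Q/8) = 3/2 - Q/8)
O(Z) = -9 + 4*Z (O(Z) = -9 + (Z + (Z + 2*Z)) = -9 + (Z + 3*Z) = -9 + 4*Z)
y(H) = 0 (y(H) = H - H = 0)
O(5)*y(w(3)) = (-9 + 4*5)*0 = (-9 + 20)*0 = 11*0 = 0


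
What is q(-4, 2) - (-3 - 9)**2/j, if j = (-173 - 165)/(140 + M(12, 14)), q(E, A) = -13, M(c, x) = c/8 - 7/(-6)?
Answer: 8075/169 ≈ 47.781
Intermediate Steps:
M(c, x) = 7/6 + c/8 (M(c, x) = c*(1/8) - 7*(-1/6) = c/8 + 7/6 = 7/6 + c/8)
j = -507/214 (j = (-173 - 165)/(140 + (7/6 + (1/8)*12)) = -338/(140 + (7/6 + 3/2)) = -338/(140 + 8/3) = -338/428/3 = -338*3/428 = -507/214 ≈ -2.3692)
q(-4, 2) - (-3 - 9)**2/j = -13 - (-3 - 9)**2/(-507/214) = -13 - (-12)**2*(-214)/507 = -13 - 144*(-214)/507 = -13 - 1*(-10272/169) = -13 + 10272/169 = 8075/169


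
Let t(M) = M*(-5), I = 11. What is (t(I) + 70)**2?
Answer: 225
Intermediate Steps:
t(M) = -5*M
(t(I) + 70)**2 = (-5*11 + 70)**2 = (-55 + 70)**2 = 15**2 = 225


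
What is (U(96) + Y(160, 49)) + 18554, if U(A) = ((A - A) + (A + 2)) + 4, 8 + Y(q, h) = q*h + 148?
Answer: 26636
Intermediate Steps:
Y(q, h) = 140 + h*q (Y(q, h) = -8 + (q*h + 148) = -8 + (h*q + 148) = -8 + (148 + h*q) = 140 + h*q)
U(A) = 6 + A (U(A) = (0 + (2 + A)) + 4 = (2 + A) + 4 = 6 + A)
(U(96) + Y(160, 49)) + 18554 = ((6 + 96) + (140 + 49*160)) + 18554 = (102 + (140 + 7840)) + 18554 = (102 + 7980) + 18554 = 8082 + 18554 = 26636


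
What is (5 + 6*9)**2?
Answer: 3481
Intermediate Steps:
(5 + 6*9)**2 = (5 + 54)**2 = 59**2 = 3481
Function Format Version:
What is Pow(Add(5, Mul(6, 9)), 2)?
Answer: 3481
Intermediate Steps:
Pow(Add(5, Mul(6, 9)), 2) = Pow(Add(5, 54), 2) = Pow(59, 2) = 3481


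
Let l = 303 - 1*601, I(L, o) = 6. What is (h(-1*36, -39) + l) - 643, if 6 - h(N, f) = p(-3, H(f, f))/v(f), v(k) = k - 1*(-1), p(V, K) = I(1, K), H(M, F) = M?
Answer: -17762/19 ≈ -934.84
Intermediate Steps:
l = -298 (l = 303 - 601 = -298)
p(V, K) = 6
v(k) = 1 + k (v(k) = k + 1 = 1 + k)
h(N, f) = 6 - 6/(1 + f)
(h(-1*36, -39) + l) - 643 = (6*(-39)/(1 - 39) - 298) - 643 = (6*(-39)/(-38) - 298) - 643 = (6*(-39)*(-1/38) - 298) - 643 = (117/19 - 298) - 643 = -5545/19 - 643 = -17762/19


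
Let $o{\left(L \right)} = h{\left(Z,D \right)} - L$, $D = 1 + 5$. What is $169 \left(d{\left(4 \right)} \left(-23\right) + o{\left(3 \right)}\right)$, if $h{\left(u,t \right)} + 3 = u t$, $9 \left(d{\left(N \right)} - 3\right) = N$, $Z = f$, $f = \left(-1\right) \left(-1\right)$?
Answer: $- \frac{120497}{9} \approx -13389.0$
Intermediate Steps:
$f = 1$
$D = 6$
$Z = 1$
$d{\left(N \right)} = 3 + \frac{N}{9}$
$h{\left(u,t \right)} = -3 + t u$ ($h{\left(u,t \right)} = -3 + u t = -3 + t u$)
$o{\left(L \right)} = 3 - L$ ($o{\left(L \right)} = \left(-3 + 6 \cdot 1\right) - L = \left(-3 + 6\right) - L = 3 - L$)
$169 \left(d{\left(4 \right)} \left(-23\right) + o{\left(3 \right)}\right) = 169 \left(\left(3 + \frac{1}{9} \cdot 4\right) \left(-23\right) + \left(3 - 3\right)\right) = 169 \left(\left(3 + \frac{4}{9}\right) \left(-23\right) + \left(3 - 3\right)\right) = 169 \left(\frac{31}{9} \left(-23\right) + 0\right) = 169 \left(- \frac{713}{9} + 0\right) = 169 \left(- \frac{713}{9}\right) = - \frac{120497}{9}$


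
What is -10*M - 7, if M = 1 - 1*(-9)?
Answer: -107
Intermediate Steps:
M = 10 (M = 1 + 9 = 10)
-10*M - 7 = -10*10 - 7 = -100 - 7 = -107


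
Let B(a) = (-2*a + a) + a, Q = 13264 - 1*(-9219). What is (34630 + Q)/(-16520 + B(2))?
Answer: -8159/2360 ≈ -3.4572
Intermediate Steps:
Q = 22483 (Q = 13264 + 9219 = 22483)
B(a) = 0 (B(a) = -a + a = 0)
(34630 + Q)/(-16520 + B(2)) = (34630 + 22483)/(-16520 + 0) = 57113/(-16520) = 57113*(-1/16520) = -8159/2360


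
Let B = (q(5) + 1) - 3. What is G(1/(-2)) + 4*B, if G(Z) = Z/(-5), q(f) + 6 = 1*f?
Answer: -119/10 ≈ -11.900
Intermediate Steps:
q(f) = -6 + f (q(f) = -6 + 1*f = -6 + f)
G(Z) = -Z/5 (G(Z) = Z*(-⅕) = -Z/5)
B = -3 (B = ((-6 + 5) + 1) - 3 = (-1 + 1) - 3 = 0 - 3 = -3)
G(1/(-2)) + 4*B = -⅕/(-2) + 4*(-3) = -⅕*(-½) - 12 = ⅒ - 12 = -119/10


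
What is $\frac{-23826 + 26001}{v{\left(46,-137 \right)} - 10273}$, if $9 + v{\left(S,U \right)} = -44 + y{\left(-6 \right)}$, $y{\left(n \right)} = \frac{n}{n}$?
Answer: $- \frac{87}{413} \approx -0.21065$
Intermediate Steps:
$y{\left(n \right)} = 1$
$v{\left(S,U \right)} = -52$ ($v{\left(S,U \right)} = -9 + \left(-44 + 1\right) = -9 - 43 = -52$)
$\frac{-23826 + 26001}{v{\left(46,-137 \right)} - 10273} = \frac{-23826 + 26001}{-52 - 10273} = \frac{2175}{-10325} = 2175 \left(- \frac{1}{10325}\right) = - \frac{87}{413}$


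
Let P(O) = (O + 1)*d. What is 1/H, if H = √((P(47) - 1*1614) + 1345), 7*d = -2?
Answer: -I*√13853/1979 ≈ -0.059474*I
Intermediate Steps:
d = -2/7 (d = (⅐)*(-2) = -2/7 ≈ -0.28571)
P(O) = -2/7 - 2*O/7 (P(O) = (O + 1)*(-2/7) = (1 + O)*(-2/7) = -2/7 - 2*O/7)
H = I*√13853/7 (H = √(((-2/7 - 2/7*47) - 1*1614) + 1345) = √(((-2/7 - 94/7) - 1614) + 1345) = √((-96/7 - 1614) + 1345) = √(-11394/7 + 1345) = √(-1979/7) = I*√13853/7 ≈ 16.814*I)
1/H = 1/(I*√13853/7) = -I*√13853/1979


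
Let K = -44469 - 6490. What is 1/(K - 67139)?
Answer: -1/118098 ≈ -8.4675e-6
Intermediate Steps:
K = -50959
1/(K - 67139) = 1/(-50959 - 67139) = 1/(-118098) = -1/118098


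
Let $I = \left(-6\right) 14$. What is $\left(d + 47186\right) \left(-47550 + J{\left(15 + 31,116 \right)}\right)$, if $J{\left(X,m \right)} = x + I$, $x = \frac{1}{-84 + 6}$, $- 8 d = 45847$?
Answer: $- \frac{410732182791}{208} \approx -1.9747 \cdot 10^{9}$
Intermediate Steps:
$d = - \frac{45847}{8}$ ($d = \left(- \frac{1}{8}\right) 45847 = - \frac{45847}{8} \approx -5730.9$)
$x = - \frac{1}{78}$ ($x = \frac{1}{-78} = - \frac{1}{78} \approx -0.012821$)
$I = -84$
$J{\left(X,m \right)} = - \frac{6553}{78}$ ($J{\left(X,m \right)} = - \frac{1}{78} - 84 = - \frac{6553}{78}$)
$\left(d + 47186\right) \left(-47550 + J{\left(15 + 31,116 \right)}\right) = \left(- \frac{45847}{8} + 47186\right) \left(-47550 - \frac{6553}{78}\right) = \frac{331641}{8} \left(- \frac{3715453}{78}\right) = - \frac{410732182791}{208}$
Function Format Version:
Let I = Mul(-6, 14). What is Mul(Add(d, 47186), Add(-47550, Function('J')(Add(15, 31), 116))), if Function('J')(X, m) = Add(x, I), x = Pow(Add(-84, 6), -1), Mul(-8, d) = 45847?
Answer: Rational(-410732182791, 208) ≈ -1.9747e+9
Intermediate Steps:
d = Rational(-45847, 8) (d = Mul(Rational(-1, 8), 45847) = Rational(-45847, 8) ≈ -5730.9)
x = Rational(-1, 78) (x = Pow(-78, -1) = Rational(-1, 78) ≈ -0.012821)
I = -84
Function('J')(X, m) = Rational(-6553, 78) (Function('J')(X, m) = Add(Rational(-1, 78), -84) = Rational(-6553, 78))
Mul(Add(d, 47186), Add(-47550, Function('J')(Add(15, 31), 116))) = Mul(Add(Rational(-45847, 8), 47186), Add(-47550, Rational(-6553, 78))) = Mul(Rational(331641, 8), Rational(-3715453, 78)) = Rational(-410732182791, 208)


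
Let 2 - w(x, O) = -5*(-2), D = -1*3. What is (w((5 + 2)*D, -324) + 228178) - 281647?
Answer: -53477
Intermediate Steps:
D = -3
w(x, O) = -8 (w(x, O) = 2 - (-5)*(-2) = 2 - 1*10 = 2 - 10 = -8)
(w((5 + 2)*D, -324) + 228178) - 281647 = (-8 + 228178) - 281647 = 228170 - 281647 = -53477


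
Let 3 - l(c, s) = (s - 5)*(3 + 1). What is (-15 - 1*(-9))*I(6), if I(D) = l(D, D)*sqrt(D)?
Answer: 6*sqrt(6) ≈ 14.697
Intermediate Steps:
l(c, s) = 23 - 4*s (l(c, s) = 3 - (s - 5)*(3 + 1) = 3 - (-5 + s)*4 = 3 - (-20 + 4*s) = 3 + (20 - 4*s) = 23 - 4*s)
I(D) = sqrt(D)*(23 - 4*D) (I(D) = (23 - 4*D)*sqrt(D) = sqrt(D)*(23 - 4*D))
(-15 - 1*(-9))*I(6) = (-15 - 1*(-9))*(sqrt(6)*(23 - 4*6)) = (-15 + 9)*(sqrt(6)*(23 - 24)) = -6*sqrt(6)*(-1) = -(-6)*sqrt(6) = 6*sqrt(6)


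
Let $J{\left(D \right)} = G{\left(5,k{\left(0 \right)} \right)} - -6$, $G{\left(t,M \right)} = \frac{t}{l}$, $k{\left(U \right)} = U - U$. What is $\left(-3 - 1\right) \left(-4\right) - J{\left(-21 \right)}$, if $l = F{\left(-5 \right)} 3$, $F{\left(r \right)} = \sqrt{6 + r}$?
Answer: $\frac{25}{3} \approx 8.3333$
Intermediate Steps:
$k{\left(U \right)} = 0$
$l = 3$ ($l = \sqrt{6 - 5} \cdot 3 = \sqrt{1} \cdot 3 = 1 \cdot 3 = 3$)
$G{\left(t,M \right)} = \frac{t}{3}$
$J{\left(D \right)} = \frac{23}{3}$ ($J{\left(D \right)} = \frac{1}{3} \cdot 5 - -6 = \frac{5}{3} + 6 = \frac{23}{3}$)
$\left(-3 - 1\right) \left(-4\right) - J{\left(-21 \right)} = \left(-3 - 1\right) \left(-4\right) - \frac{23}{3} = \left(-4\right) \left(-4\right) - \frac{23}{3} = 16 - \frac{23}{3} = \frac{25}{3}$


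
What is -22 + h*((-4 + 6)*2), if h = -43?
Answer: -194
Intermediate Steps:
-22 + h*((-4 + 6)*2) = -22 - 43*(-4 + 6)*2 = -22 - 86*2 = -22 - 43*4 = -22 - 172 = -194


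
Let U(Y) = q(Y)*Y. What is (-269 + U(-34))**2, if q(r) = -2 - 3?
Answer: 9801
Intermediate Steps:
q(r) = -5
U(Y) = -5*Y
(-269 + U(-34))**2 = (-269 - 5*(-34))**2 = (-269 + 170)**2 = (-99)**2 = 9801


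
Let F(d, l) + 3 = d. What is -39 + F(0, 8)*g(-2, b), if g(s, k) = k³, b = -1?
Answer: -36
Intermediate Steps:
F(d, l) = -3 + d
-39 + F(0, 8)*g(-2, b) = -39 + (-3 + 0)*(-1)³ = -39 - 3*(-1) = -39 + 3 = -36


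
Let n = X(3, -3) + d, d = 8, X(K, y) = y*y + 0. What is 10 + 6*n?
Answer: 112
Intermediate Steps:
X(K, y) = y**2 (X(K, y) = y**2 + 0 = y**2)
n = 17 (n = (-3)**2 + 8 = 9 + 8 = 17)
10 + 6*n = 10 + 6*17 = 10 + 102 = 112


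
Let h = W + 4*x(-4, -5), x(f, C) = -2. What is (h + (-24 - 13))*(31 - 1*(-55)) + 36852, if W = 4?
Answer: 33326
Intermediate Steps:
h = -4 (h = 4 + 4*(-2) = 4 - 8 = -4)
(h + (-24 - 13))*(31 - 1*(-55)) + 36852 = (-4 + (-24 - 13))*(31 - 1*(-55)) + 36852 = (-4 - 37)*(31 + 55) + 36852 = -41*86 + 36852 = -3526 + 36852 = 33326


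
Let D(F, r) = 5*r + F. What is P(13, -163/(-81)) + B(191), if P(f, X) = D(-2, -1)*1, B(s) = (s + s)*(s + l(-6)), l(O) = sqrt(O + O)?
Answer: 72955 + 764*I*sqrt(3) ≈ 72955.0 + 1323.3*I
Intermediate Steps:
l(O) = sqrt(2)*sqrt(O) (l(O) = sqrt(2*O) = sqrt(2)*sqrt(O))
D(F, r) = F + 5*r
B(s) = 2*s*(s + 2*I*sqrt(3)) (B(s) = (s + s)*(s + sqrt(2)*sqrt(-6)) = (2*s)*(s + sqrt(2)*(I*sqrt(6))) = (2*s)*(s + 2*I*sqrt(3)) = 2*s*(s + 2*I*sqrt(3)))
P(f, X) = -7 (P(f, X) = (-2 + 5*(-1))*1 = (-2 - 5)*1 = -7*1 = -7)
P(13, -163/(-81)) + B(191) = -7 + 2*191*(191 + 2*I*sqrt(3)) = -7 + (72962 + 764*I*sqrt(3)) = 72955 + 764*I*sqrt(3)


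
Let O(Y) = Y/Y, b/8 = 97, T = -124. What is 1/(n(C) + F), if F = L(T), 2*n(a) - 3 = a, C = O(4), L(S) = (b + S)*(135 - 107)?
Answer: 1/18258 ≈ 5.4770e-5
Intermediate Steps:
b = 776 (b = 8*97 = 776)
L(S) = 21728 + 28*S (L(S) = (776 + S)*(135 - 107) = (776 + S)*28 = 21728 + 28*S)
O(Y) = 1
C = 1
n(a) = 3/2 + a/2
F = 18256 (F = 21728 + 28*(-124) = 21728 - 3472 = 18256)
1/(n(C) + F) = 1/((3/2 + (1/2)*1) + 18256) = 1/((3/2 + 1/2) + 18256) = 1/(2 + 18256) = 1/18258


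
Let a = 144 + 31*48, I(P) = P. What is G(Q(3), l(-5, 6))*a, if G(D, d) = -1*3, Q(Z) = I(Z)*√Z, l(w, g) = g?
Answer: -4896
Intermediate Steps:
a = 1632 (a = 144 + 1488 = 1632)
Q(Z) = Z^(3/2) (Q(Z) = Z*√Z = Z^(3/2))
G(D, d) = -3
G(Q(3), l(-5, 6))*a = -3*1632 = -4896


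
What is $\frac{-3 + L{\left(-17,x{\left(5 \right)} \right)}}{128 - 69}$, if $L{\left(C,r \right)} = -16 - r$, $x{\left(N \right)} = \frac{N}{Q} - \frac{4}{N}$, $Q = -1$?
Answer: $- \frac{66}{295} \approx -0.22373$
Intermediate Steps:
$x{\left(N \right)} = - N - \frac{4}{N}$ ($x{\left(N \right)} = \frac{N}{-1} - \frac{4}{N} = N \left(-1\right) - \frac{4}{N} = - N - \frac{4}{N}$)
$\frac{-3 + L{\left(-17,x{\left(5 \right)} \right)}}{128 - 69} = \frac{-3 - \left(16 - 5 - \frac{4}{5}\right)}{128 - 69} = \frac{-3 - \left(11 - \frac{4}{5}\right)}{59} = \left(-3 - \frac{51}{5}\right) \frac{1}{59} = \left(- \frac{66}{5}\right) \frac{1}{59} = - \frac{66}{295}$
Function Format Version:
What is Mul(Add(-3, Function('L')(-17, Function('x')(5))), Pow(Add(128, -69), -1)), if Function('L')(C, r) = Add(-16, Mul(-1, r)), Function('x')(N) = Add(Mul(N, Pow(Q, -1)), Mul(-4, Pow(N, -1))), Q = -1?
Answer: Rational(-66, 295) ≈ -0.22373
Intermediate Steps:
Function('x')(N) = Add(Mul(-1, N), Mul(-4, Pow(N, -1))) (Function('x')(N) = Add(Mul(N, Pow(-1, -1)), Mul(-4, Pow(N, -1))) = Add(Mul(N, -1), Mul(-4, Pow(N, -1))) = Add(Mul(-1, N), Mul(-4, Pow(N, -1))))
Mul(Add(-3, Function('L')(-17, Function('x')(5))), Pow(Add(128, -69), -1)) = Mul(Add(-3, Add(-16, Mul(-1, Add(Mul(-1, 5), Mul(-4, Pow(5, -1)))))), Pow(Add(128, -69), -1)) = Mul(Add(-3, Add(-16, Mul(-1, Add(-5, Mul(-4, Rational(1, 5)))))), Pow(59, -1)) = Mul(Add(-3, Add(-16, Mul(-1, Add(-5, Rational(-4, 5))))), Rational(1, 59)) = Mul(Add(-3, Add(-16, Mul(-1, Rational(-29, 5)))), Rational(1, 59)) = Mul(Add(-3, Add(-16, Rational(29, 5))), Rational(1, 59)) = Mul(Add(-3, Rational(-51, 5)), Rational(1, 59)) = Mul(Rational(-66, 5), Rational(1, 59)) = Rational(-66, 295)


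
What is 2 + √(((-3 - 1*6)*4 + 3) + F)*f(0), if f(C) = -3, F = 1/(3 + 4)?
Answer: 2 - 3*I*√1610/7 ≈ 2.0 - 17.196*I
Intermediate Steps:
F = ⅐ (F = 1/7 = ⅐ ≈ 0.14286)
2 + √(((-3 - 1*6)*4 + 3) + F)*f(0) = 2 + √(((-3 - 1*6)*4 + 3) + ⅐)*(-3) = 2 + √(((-3 - 6)*4 + 3) + ⅐)*(-3) = 2 + √((-9*4 + 3) + ⅐)*(-3) = 2 + √((-36 + 3) + ⅐)*(-3) = 2 + √(-33 + ⅐)*(-3) = 2 + √(-230/7)*(-3) = 2 + (I*√1610/7)*(-3) = 2 - 3*I*√1610/7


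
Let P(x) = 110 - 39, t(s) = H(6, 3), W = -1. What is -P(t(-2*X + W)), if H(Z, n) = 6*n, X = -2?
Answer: -71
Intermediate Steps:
t(s) = 18 (t(s) = 6*3 = 18)
P(x) = 71
-P(t(-2*X + W)) = -1*71 = -71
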